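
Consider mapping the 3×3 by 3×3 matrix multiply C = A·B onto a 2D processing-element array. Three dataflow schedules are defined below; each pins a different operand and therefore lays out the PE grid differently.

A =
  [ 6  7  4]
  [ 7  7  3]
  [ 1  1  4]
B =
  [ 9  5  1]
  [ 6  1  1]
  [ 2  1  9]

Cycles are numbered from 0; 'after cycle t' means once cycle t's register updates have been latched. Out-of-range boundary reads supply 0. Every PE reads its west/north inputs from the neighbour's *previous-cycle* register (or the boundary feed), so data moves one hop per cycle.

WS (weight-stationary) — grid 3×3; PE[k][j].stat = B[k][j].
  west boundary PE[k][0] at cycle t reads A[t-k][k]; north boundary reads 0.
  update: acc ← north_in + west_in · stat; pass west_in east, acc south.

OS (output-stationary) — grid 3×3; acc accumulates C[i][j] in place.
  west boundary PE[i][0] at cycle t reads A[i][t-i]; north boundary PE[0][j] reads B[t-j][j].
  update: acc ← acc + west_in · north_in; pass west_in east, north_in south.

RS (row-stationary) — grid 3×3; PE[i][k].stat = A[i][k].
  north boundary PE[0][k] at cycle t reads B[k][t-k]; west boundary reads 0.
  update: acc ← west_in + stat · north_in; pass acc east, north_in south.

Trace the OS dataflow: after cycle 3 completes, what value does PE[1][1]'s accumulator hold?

Tracing OS — 3×3 array, target PE[1][1]:
  step 0 · PE0,1: acc=0; fwd→0 fwd↓0
  step 0 · PE1,0: acc=0; fwd→0 fwd↓0
  step 0 · PE1,1: acc=0; fwd→0 fwd↓0
  step 1 · PE0,1: acc=30; fwd→6 fwd↓5
  step 1 · PE1,0: acc=63; fwd→7 fwd↓9
  step 1 · PE1,1: acc=0; fwd→0 fwd↓0
  step 2 · PE0,1: acc=37; fwd→7 fwd↓1
  step 2 · PE1,0: acc=105; fwd→7 fwd↓6
  step 2 · PE1,1: acc=35; fwd→7 fwd↓5
  step 3 · PE0,1: acc=41; fwd→4 fwd↓1
  step 3 · PE1,0: acc=111; fwd→3 fwd↓2
  step 3 · PE1,1: acc=42; fwd→7 fwd↓1

PE[1][1].acc = 42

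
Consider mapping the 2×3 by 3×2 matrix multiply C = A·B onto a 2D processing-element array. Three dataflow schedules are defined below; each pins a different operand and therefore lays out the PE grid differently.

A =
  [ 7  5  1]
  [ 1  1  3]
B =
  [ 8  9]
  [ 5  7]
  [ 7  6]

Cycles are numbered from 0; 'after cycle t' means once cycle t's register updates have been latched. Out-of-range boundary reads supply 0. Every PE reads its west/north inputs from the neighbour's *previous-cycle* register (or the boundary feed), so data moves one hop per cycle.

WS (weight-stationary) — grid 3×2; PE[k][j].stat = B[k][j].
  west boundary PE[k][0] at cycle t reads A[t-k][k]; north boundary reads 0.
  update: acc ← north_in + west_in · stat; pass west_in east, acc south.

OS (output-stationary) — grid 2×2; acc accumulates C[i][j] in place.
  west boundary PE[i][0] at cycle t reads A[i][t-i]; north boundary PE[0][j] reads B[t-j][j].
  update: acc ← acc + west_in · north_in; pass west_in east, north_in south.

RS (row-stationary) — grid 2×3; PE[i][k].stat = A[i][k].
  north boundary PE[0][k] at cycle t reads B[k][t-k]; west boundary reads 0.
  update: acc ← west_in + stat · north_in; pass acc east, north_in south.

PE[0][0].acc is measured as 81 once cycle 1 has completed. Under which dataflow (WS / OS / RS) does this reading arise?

dataflow = OS

WS (3×2 grid), PE[0][0]:
  cycle 0: PE[0][0] → acc 56, east 7, south 56
  cycle 1: PE[0][0] → acc 8, east 1, south 8
OS (2×2 grid), PE[0][0]:
  cycle 0: PE[0][0] → acc 56, east 7, south 8
  cycle 1: PE[0][0] → acc 81, east 5, south 5
RS (2×3 grid), PE[0][0]:
  cycle 0: PE[0][0] → acc 56, east 56, south 8
  cycle 1: PE[0][0] → acc 63, east 63, south 9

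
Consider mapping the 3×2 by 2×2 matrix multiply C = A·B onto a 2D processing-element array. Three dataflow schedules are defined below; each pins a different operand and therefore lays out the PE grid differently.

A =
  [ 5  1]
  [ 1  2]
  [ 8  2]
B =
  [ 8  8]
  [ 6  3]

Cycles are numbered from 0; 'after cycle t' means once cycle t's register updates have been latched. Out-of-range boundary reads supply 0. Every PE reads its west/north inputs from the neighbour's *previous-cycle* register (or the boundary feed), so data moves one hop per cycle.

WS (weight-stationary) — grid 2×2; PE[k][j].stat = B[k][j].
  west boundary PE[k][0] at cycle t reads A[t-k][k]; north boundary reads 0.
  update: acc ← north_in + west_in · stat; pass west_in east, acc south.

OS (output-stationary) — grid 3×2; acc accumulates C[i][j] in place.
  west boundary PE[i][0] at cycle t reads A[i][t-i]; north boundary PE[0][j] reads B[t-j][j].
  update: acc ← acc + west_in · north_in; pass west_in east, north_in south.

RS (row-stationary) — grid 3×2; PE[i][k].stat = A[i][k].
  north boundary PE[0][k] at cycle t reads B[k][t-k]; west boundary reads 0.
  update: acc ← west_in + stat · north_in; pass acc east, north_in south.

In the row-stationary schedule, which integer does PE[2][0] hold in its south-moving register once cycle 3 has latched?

RS (3×2). Following PE[2][0] plus its west/north inputs:
  c0 r1c0: 0 / 0 / 0
  c0 r2c0: 0 / 0 / 0
  c1 r1c0: 8 / 8 / 8
  c1 r2c0: 0 / 0 / 0
  c2 r1c0: 8 / 8 / 8
  c2 r2c0: 64 / 64 / 8
  c3 r1c0: 0 / 0 / 0
  c3 r2c0: 64 / 64 / 8

register = 8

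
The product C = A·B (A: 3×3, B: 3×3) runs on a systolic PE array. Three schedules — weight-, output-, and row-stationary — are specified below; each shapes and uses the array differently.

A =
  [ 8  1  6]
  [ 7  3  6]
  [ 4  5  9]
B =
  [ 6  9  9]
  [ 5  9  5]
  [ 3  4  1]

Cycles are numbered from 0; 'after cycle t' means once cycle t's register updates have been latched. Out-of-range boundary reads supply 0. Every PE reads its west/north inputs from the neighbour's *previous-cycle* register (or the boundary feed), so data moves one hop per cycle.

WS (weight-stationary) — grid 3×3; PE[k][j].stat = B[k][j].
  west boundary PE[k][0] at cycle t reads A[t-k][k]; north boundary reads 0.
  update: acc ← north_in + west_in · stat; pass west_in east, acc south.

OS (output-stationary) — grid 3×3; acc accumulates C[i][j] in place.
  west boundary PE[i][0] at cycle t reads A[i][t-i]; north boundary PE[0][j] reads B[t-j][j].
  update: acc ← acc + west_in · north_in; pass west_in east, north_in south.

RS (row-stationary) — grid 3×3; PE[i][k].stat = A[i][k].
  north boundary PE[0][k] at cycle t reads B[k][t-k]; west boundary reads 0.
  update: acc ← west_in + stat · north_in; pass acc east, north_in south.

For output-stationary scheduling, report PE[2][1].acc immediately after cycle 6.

PE[2][1].acc = 117

Tracing OS — 3×3 array, target PE[2][1]:
  step 0 · PE1,1: acc=0; fwd→0 fwd↓0
  step 0 · PE2,0: acc=0; fwd→0 fwd↓0
  step 0 · PE2,1: acc=0; fwd→0 fwd↓0
  step 1 · PE1,1: acc=0; fwd→0 fwd↓0
  step 1 · PE2,0: acc=0; fwd→0 fwd↓0
  step 1 · PE2,1: acc=0; fwd→0 fwd↓0
  step 2 · PE1,1: acc=63; fwd→7 fwd↓9
  step 2 · PE2,0: acc=24; fwd→4 fwd↓6
  step 2 · PE2,1: acc=0; fwd→0 fwd↓0
  step 3 · PE1,1: acc=90; fwd→3 fwd↓9
  step 3 · PE2,0: acc=49; fwd→5 fwd↓5
  step 3 · PE2,1: acc=36; fwd→4 fwd↓9
  step 4 · PE1,1: acc=114; fwd→6 fwd↓4
  step 4 · PE2,0: acc=76; fwd→9 fwd↓3
  step 4 · PE2,1: acc=81; fwd→5 fwd↓9
  step 5 · PE1,1: acc=114; fwd→0 fwd↓0
  step 5 · PE2,0: acc=76; fwd→0 fwd↓0
  step 5 · PE2,1: acc=117; fwd→9 fwd↓4
  step 6 · PE1,1: acc=114; fwd→0 fwd↓0
  step 6 · PE2,0: acc=76; fwd→0 fwd↓0
  step 6 · PE2,1: acc=117; fwd→0 fwd↓0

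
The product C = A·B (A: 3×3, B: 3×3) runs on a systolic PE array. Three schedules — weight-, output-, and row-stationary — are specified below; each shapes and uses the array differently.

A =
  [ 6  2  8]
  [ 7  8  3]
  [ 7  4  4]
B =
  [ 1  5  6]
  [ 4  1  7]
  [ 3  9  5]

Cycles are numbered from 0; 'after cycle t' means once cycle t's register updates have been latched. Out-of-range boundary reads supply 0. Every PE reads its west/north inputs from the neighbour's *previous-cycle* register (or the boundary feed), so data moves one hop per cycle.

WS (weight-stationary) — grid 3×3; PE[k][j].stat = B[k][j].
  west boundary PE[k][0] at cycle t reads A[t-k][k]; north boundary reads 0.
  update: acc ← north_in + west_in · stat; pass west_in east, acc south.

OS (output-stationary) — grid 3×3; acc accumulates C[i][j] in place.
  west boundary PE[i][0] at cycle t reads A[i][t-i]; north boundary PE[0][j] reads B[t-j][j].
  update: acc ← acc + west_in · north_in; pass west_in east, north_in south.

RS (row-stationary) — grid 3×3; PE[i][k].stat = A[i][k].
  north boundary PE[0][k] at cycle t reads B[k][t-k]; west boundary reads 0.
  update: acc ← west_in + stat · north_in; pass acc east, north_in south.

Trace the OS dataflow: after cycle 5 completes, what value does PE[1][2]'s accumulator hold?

PE[1][2].acc = 113

OS 3×3: PE[1][2] cycle-by-cycle (with neighbour feeds):
  cycle 0: PE[0][2] → acc 0, east 0, south 0
  cycle 0: PE[1][1] → acc 0, east 0, south 0
  cycle 0: PE[1][2] → acc 0, east 0, south 0
  cycle 1: PE[0][2] → acc 0, east 0, south 0
  cycle 1: PE[1][1] → acc 0, east 0, south 0
  cycle 1: PE[1][2] → acc 0, east 0, south 0
  cycle 2: PE[0][2] → acc 36, east 6, south 6
  cycle 2: PE[1][1] → acc 35, east 7, south 5
  cycle 2: PE[1][2] → acc 0, east 0, south 0
  cycle 3: PE[0][2] → acc 50, east 2, south 7
  cycle 3: PE[1][1] → acc 43, east 8, south 1
  cycle 3: PE[1][2] → acc 42, east 7, south 6
  cycle 4: PE[0][2] → acc 90, east 8, south 5
  cycle 4: PE[1][1] → acc 70, east 3, south 9
  cycle 4: PE[1][2] → acc 98, east 8, south 7
  cycle 5: PE[0][2] → acc 90, east 0, south 0
  cycle 5: PE[1][1] → acc 70, east 0, south 0
  cycle 5: PE[1][2] → acc 113, east 3, south 5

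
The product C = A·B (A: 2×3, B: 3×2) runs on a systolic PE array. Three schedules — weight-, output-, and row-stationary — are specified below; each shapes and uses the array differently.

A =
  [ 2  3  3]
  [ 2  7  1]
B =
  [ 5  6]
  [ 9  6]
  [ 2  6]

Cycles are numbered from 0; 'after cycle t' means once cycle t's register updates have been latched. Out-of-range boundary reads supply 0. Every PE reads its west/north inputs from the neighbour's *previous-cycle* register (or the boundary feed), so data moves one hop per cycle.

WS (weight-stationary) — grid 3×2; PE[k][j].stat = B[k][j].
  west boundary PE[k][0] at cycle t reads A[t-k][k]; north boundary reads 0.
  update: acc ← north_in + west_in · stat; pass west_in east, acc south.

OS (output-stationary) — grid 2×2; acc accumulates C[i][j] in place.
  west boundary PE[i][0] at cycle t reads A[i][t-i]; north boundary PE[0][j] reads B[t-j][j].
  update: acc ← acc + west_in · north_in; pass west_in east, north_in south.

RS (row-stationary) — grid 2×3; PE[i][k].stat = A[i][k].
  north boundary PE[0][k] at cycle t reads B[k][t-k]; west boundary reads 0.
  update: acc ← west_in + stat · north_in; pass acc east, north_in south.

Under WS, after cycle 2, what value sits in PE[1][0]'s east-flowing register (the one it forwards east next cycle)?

register = 7

WS 3×2: PE[1][0] cycle-by-cycle (with neighbour feeds):
  step 0 · PE0,0: acc=10; fwd→2 fwd↓10
  step 0 · PE1,0: acc=0; fwd→0 fwd↓0
  step 1 · PE0,0: acc=10; fwd→2 fwd↓10
  step 1 · PE1,0: acc=37; fwd→3 fwd↓37
  step 2 · PE0,0: acc=0; fwd→0 fwd↓0
  step 2 · PE1,0: acc=73; fwd→7 fwd↓73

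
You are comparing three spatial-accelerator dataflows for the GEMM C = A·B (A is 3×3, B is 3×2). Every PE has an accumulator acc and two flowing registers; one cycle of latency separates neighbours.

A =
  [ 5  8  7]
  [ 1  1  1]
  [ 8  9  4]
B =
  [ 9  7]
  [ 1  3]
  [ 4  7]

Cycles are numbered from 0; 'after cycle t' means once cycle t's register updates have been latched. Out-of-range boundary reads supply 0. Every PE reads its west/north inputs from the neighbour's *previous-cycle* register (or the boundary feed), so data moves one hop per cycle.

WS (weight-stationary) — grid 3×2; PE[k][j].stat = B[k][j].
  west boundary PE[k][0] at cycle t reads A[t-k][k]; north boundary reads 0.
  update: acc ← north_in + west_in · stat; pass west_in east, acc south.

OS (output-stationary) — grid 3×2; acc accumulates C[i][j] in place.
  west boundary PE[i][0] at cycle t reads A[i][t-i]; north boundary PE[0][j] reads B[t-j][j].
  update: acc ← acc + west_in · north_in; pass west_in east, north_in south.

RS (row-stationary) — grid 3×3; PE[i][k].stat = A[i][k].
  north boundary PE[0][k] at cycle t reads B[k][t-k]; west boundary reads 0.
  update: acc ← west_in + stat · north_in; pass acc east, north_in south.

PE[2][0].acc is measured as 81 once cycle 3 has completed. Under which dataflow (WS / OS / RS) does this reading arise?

dataflow = OS

Under WS (3×2), PE[2][0]:
  t=0 PE[2][0]: acc=0 h=0 v=0
  t=1 PE[2][0]: acc=0 h=0 v=0
  t=2 PE[2][0]: acc=81 h=7 v=81
  t=3 PE[2][0]: acc=14 h=1 v=14
Under OS (3×2), PE[2][0]:
  t=0 PE[2][0]: acc=0 h=0 v=0
  t=1 PE[2][0]: acc=0 h=0 v=0
  t=2 PE[2][0]: acc=72 h=8 v=9
  t=3 PE[2][0]: acc=81 h=9 v=1
Under RS (3×3), PE[2][0]:
  t=0 PE[2][0]: acc=0 h=0 v=0
  t=1 PE[2][0]: acc=0 h=0 v=0
  t=2 PE[2][0]: acc=72 h=72 v=9
  t=3 PE[2][0]: acc=56 h=56 v=7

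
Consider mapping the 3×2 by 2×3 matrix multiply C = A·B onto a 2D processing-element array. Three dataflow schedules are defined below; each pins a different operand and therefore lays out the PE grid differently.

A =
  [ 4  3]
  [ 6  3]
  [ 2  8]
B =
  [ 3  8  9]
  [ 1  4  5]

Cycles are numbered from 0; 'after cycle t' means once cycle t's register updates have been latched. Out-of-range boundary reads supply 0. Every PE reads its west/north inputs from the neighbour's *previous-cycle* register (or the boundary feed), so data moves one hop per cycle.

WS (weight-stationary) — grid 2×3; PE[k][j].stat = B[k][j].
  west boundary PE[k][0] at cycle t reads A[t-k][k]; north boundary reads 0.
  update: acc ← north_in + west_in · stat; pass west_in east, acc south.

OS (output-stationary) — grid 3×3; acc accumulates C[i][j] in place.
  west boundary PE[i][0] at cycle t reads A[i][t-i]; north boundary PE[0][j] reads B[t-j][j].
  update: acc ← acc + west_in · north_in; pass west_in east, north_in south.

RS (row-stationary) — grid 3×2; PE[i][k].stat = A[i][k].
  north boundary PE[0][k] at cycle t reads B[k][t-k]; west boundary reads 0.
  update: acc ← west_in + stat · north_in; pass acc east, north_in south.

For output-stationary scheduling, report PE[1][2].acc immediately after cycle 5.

OS (3×3). Following PE[1][2] plus its west/north inputs:
  t=0 PE[0][2]: acc=0 h=0 v=0
  t=0 PE[1][1]: acc=0 h=0 v=0
  t=0 PE[1][2]: acc=0 h=0 v=0
  t=1 PE[0][2]: acc=0 h=0 v=0
  t=1 PE[1][1]: acc=0 h=0 v=0
  t=1 PE[1][2]: acc=0 h=0 v=0
  t=2 PE[0][2]: acc=36 h=4 v=9
  t=2 PE[1][1]: acc=48 h=6 v=8
  t=2 PE[1][2]: acc=0 h=0 v=0
  t=3 PE[0][2]: acc=51 h=3 v=5
  t=3 PE[1][1]: acc=60 h=3 v=4
  t=3 PE[1][2]: acc=54 h=6 v=9
  t=4 PE[0][2]: acc=51 h=0 v=0
  t=4 PE[1][1]: acc=60 h=0 v=0
  t=4 PE[1][2]: acc=69 h=3 v=5
  t=5 PE[0][2]: acc=51 h=0 v=0
  t=5 PE[1][1]: acc=60 h=0 v=0
  t=5 PE[1][2]: acc=69 h=0 v=0

PE[1][2].acc = 69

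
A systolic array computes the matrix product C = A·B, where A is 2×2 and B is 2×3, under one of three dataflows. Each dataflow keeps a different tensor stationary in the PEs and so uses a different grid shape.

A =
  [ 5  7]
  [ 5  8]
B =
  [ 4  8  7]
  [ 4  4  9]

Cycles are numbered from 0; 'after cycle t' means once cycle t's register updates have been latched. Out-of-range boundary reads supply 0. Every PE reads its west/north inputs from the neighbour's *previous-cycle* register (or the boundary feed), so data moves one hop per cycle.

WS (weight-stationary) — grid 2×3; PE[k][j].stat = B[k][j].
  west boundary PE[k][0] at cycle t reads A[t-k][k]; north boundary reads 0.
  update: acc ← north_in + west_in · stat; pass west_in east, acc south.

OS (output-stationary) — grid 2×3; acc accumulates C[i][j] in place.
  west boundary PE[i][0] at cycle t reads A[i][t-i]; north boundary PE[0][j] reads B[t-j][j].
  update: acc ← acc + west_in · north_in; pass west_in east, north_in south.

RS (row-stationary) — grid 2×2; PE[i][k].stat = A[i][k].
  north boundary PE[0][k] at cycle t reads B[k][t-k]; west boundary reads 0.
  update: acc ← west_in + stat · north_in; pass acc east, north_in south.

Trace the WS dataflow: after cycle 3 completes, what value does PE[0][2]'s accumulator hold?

PE[0][2].acc = 35

WS on a 2×3 grid — tracing PE[0][2] and its feeders:
  0: (0,1).acc=0  regs=<0,0>
  0: (0,2).acc=0  regs=<0,0>
  1: (0,1).acc=40  regs=<5,40>
  1: (0,2).acc=0  regs=<0,0>
  2: (0,1).acc=40  regs=<5,40>
  2: (0,2).acc=35  regs=<5,35>
  3: (0,1).acc=0  regs=<0,0>
  3: (0,2).acc=35  regs=<5,35>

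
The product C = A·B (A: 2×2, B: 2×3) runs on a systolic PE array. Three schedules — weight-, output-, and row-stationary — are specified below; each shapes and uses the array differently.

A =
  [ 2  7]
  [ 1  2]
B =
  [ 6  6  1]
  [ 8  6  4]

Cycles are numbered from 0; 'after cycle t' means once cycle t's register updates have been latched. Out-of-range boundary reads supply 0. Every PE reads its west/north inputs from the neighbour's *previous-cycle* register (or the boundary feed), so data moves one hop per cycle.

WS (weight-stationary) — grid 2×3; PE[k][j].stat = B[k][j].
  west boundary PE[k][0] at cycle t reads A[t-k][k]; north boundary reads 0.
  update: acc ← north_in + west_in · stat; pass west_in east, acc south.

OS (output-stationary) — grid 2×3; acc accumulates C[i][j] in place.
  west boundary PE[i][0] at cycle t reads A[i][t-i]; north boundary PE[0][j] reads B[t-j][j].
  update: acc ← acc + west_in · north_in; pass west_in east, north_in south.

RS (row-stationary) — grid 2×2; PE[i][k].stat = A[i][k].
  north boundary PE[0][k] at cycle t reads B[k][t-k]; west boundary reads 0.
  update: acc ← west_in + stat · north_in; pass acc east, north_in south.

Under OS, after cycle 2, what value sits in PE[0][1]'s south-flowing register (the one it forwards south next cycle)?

OS on a 2×3 grid — tracing PE[0][1] and its feeders:
  t=0 PE[0][0]: acc=12 h=2 v=6
  t=0 PE[0][1]: acc=0 h=0 v=0
  t=1 PE[0][0]: acc=68 h=7 v=8
  t=1 PE[0][1]: acc=12 h=2 v=6
  t=2 PE[0][0]: acc=68 h=0 v=0
  t=2 PE[0][1]: acc=54 h=7 v=6

register = 6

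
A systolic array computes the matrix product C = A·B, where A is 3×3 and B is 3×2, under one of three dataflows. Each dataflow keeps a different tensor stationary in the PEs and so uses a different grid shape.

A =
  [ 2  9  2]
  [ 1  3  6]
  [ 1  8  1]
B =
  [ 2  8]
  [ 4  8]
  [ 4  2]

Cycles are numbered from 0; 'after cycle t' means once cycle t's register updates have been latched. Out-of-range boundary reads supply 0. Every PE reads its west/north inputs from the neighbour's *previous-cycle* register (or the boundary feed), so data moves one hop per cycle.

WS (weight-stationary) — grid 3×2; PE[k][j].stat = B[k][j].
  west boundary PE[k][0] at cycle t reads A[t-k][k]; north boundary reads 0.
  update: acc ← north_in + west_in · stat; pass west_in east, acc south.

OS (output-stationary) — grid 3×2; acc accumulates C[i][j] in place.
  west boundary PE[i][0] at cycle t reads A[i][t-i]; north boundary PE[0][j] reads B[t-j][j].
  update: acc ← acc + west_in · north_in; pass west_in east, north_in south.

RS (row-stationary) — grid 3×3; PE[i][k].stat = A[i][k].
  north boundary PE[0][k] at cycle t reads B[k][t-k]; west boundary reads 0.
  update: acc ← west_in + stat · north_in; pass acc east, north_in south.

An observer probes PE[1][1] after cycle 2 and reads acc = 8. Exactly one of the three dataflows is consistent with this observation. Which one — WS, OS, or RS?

— WS: 3×2; PE[1][1] trace:
  t=0 PE[1][1]: acc=0 h=0 v=0
  t=1 PE[1][1]: acc=0 h=0 v=0
  t=2 PE[1][1]: acc=88 h=9 v=88
— OS: 3×2; PE[1][1] trace:
  t=0 PE[1][1]: acc=0 h=0 v=0
  t=1 PE[1][1]: acc=0 h=0 v=0
  t=2 PE[1][1]: acc=8 h=1 v=8
— RS: 3×3; PE[1][1] trace:
  t=0 PE[1][1]: acc=0 h=0 v=0
  t=1 PE[1][1]: acc=0 h=0 v=0
  t=2 PE[1][1]: acc=14 h=14 v=4

dataflow = OS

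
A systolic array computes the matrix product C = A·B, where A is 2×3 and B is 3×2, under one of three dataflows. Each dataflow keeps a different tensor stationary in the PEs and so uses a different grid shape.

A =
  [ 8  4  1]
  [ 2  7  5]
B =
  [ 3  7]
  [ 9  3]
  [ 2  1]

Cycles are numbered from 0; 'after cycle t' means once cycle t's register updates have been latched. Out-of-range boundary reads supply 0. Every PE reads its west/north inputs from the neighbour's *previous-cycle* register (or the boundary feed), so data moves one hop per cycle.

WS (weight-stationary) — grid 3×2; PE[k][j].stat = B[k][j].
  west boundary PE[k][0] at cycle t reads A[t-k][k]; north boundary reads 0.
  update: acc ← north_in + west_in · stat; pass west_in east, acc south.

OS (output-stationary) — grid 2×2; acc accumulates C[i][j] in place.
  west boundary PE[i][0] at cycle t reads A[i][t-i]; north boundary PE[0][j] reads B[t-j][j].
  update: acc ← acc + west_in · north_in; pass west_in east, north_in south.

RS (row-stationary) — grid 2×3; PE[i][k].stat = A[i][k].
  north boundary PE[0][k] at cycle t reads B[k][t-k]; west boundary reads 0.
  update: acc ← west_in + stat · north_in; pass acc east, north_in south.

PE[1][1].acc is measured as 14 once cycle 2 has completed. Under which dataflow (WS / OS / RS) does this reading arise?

WS (3×2 grid), PE[1][1]:
  c0 r1c1: 0 / 0 / 0
  c1 r1c1: 0 / 0 / 0
  c2 r1c1: 68 / 4 / 68
OS (2×2 grid), PE[1][1]:
  c0 r1c1: 0 / 0 / 0
  c1 r1c1: 0 / 0 / 0
  c2 r1c1: 14 / 2 / 7
RS (2×3 grid), PE[1][1]:
  c0 r1c1: 0 / 0 / 0
  c1 r1c1: 0 / 0 / 0
  c2 r1c1: 69 / 69 / 9

dataflow = OS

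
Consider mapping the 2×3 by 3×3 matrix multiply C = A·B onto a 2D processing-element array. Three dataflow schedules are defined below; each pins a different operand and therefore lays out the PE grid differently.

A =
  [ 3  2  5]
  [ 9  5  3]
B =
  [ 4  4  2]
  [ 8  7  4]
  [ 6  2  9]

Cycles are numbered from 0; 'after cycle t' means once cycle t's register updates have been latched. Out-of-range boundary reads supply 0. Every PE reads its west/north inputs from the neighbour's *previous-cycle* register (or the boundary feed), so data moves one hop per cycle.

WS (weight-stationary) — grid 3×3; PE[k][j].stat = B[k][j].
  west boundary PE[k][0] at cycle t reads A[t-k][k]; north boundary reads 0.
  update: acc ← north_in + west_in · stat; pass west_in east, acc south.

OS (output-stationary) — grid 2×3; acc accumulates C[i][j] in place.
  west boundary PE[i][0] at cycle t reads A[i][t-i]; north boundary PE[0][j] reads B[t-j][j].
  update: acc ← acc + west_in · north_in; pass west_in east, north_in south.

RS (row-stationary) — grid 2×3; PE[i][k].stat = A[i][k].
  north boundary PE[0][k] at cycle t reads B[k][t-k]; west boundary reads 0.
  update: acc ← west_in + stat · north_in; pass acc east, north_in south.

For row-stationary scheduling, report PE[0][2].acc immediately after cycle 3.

RS 2×3: PE[0][2] cycle-by-cycle (with neighbour feeds):
  @0  [0,1]  acc 0  |  →0  ↓0
  @0  [0,2]  acc 0  |  →0  ↓0
  @1  [0,1]  acc 28  |  →28  ↓8
  @1  [0,2]  acc 0  |  →0  ↓0
  @2  [0,1]  acc 26  |  →26  ↓7
  @2  [0,2]  acc 58  |  →58  ↓6
  @3  [0,1]  acc 14  |  →14  ↓4
  @3  [0,2]  acc 36  |  →36  ↓2

PE[0][2].acc = 36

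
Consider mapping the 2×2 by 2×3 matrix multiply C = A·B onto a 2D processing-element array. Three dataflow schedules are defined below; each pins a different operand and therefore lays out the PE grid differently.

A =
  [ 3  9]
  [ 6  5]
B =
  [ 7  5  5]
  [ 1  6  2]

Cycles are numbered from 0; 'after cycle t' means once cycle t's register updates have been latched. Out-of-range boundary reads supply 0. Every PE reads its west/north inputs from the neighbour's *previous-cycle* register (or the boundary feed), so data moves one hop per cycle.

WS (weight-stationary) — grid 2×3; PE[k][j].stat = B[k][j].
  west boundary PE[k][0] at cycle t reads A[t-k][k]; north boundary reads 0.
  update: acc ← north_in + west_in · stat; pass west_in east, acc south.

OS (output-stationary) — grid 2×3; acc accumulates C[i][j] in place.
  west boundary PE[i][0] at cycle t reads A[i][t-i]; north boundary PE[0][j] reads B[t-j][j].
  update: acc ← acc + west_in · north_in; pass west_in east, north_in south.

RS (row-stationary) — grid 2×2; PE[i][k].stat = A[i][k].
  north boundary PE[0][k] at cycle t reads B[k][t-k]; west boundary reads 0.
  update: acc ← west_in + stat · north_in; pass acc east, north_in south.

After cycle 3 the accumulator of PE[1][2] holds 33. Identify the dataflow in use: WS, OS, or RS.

dataflow = WS

— WS: 2×3; PE[1][2] trace:
  c0 r1c2: 0 / 0 / 0
  c1 r1c2: 0 / 0 / 0
  c2 r1c2: 0 / 0 / 0
  c3 r1c2: 33 / 9 / 33
— OS: 2×3; PE[1][2] trace:
  c0 r1c2: 0 / 0 / 0
  c1 r1c2: 0 / 0 / 0
  c2 r1c2: 0 / 0 / 0
  c3 r1c2: 30 / 6 / 5
RS (2×2): PE[1][2] does not exist.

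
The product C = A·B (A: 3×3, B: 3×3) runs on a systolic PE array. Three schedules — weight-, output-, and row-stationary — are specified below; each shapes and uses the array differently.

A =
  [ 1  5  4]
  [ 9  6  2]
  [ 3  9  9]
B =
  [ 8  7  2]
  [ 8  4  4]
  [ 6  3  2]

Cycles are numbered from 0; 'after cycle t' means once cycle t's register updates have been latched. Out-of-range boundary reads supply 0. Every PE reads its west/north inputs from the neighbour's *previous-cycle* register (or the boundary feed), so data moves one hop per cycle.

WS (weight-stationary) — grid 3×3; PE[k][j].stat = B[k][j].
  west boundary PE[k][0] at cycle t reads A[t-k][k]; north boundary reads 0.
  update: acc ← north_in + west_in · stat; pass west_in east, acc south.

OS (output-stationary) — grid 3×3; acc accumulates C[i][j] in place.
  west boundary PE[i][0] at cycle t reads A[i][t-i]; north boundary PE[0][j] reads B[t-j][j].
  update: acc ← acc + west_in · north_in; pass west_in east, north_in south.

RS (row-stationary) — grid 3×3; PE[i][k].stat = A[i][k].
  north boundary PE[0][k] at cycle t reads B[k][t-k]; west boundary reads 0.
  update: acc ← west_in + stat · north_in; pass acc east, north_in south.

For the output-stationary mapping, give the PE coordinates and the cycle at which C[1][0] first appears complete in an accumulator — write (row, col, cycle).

Under OS, C[1][0] lands at PE[1][0]:
  step 0 · PE1,0: acc=0; fwd→0 fwd↓0
  step 1 · PE1,0: acc=72; fwd→9 fwd↓8
  step 2 · PE1,0: acc=120; fwd→6 fwd↓8
  step 3 · PE1,0: acc=132; fwd→2 fwd↓6

(row, col, cycle) = (1, 0, 3)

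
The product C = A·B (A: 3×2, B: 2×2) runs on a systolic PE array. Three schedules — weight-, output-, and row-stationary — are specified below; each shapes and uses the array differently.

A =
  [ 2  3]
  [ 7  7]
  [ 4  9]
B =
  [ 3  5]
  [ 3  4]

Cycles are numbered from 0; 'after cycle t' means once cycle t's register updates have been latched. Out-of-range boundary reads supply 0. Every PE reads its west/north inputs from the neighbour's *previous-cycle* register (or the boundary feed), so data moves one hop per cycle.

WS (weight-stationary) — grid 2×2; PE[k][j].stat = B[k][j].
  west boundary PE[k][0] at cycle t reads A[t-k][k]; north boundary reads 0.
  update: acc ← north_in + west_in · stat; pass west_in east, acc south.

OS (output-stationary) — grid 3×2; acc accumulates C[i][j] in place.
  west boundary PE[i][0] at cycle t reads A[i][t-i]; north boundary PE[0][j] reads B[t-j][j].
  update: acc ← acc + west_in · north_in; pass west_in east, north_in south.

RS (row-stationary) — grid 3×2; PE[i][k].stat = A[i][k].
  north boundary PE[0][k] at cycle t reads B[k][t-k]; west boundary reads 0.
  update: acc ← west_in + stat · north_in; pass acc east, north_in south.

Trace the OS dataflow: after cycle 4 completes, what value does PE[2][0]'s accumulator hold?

OS on a 3×2 grid — tracing PE[2][0] and its feeders:
  after 0 — PE[1][0] acc=0, pass-E 0, pass-S 0
  after 0 — PE[2][0] acc=0, pass-E 0, pass-S 0
  after 1 — PE[1][0] acc=21, pass-E 7, pass-S 3
  after 1 — PE[2][0] acc=0, pass-E 0, pass-S 0
  after 2 — PE[1][0] acc=42, pass-E 7, pass-S 3
  after 2 — PE[2][0] acc=12, pass-E 4, pass-S 3
  after 3 — PE[1][0] acc=42, pass-E 0, pass-S 0
  after 3 — PE[2][0] acc=39, pass-E 9, pass-S 3
  after 4 — PE[1][0] acc=42, pass-E 0, pass-S 0
  after 4 — PE[2][0] acc=39, pass-E 0, pass-S 0

PE[2][0].acc = 39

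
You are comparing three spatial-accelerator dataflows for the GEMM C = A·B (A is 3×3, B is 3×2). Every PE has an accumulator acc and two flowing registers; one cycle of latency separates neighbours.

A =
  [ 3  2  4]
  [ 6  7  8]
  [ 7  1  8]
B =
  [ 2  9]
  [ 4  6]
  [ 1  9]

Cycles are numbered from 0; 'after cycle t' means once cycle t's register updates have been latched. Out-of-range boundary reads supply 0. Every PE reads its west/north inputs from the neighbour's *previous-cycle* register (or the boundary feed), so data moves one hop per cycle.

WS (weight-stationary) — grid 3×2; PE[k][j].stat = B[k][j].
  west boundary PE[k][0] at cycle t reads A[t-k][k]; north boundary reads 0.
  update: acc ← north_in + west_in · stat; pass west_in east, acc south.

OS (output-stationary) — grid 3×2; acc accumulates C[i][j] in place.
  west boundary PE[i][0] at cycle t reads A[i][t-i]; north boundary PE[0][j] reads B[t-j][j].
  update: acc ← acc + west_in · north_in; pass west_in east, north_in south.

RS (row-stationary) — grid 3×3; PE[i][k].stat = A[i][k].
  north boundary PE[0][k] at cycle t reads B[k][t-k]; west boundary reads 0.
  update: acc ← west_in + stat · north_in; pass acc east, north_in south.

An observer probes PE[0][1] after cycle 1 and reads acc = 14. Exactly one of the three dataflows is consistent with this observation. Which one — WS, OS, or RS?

dataflow = RS

Under WS (3×2), PE[0][1]:
  cycle 0: PE[0][1] → acc 0, east 0, south 0
  cycle 1: PE[0][1] → acc 27, east 3, south 27
Under OS (3×2), PE[0][1]:
  cycle 0: PE[0][1] → acc 0, east 0, south 0
  cycle 1: PE[0][1] → acc 27, east 3, south 9
Under RS (3×3), PE[0][1]:
  cycle 0: PE[0][1] → acc 0, east 0, south 0
  cycle 1: PE[0][1] → acc 14, east 14, south 4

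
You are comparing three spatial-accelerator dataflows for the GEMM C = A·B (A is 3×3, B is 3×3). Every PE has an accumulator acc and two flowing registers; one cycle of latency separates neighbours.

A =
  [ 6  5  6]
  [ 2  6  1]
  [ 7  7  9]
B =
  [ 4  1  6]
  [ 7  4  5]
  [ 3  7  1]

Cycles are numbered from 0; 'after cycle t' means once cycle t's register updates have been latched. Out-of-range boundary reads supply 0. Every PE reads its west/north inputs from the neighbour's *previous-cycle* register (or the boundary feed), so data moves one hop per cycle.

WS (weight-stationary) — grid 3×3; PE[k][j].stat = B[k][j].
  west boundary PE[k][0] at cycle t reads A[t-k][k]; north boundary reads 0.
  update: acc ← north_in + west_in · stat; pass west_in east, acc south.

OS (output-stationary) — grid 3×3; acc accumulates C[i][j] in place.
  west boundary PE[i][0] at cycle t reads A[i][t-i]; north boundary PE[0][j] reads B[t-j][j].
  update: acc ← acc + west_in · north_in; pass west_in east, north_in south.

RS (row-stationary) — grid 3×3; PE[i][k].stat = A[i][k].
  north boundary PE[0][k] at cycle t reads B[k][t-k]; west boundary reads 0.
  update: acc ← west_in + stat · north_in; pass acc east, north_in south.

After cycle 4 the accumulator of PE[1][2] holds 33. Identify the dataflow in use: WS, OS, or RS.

Under WS (3×3), PE[1][2]:
  t=0 PE[1][2]: acc=0 h=0 v=0
  t=1 PE[1][2]: acc=0 h=0 v=0
  t=2 PE[1][2]: acc=0 h=0 v=0
  t=3 PE[1][2]: acc=61 h=5 v=61
  t=4 PE[1][2]: acc=42 h=6 v=42
Under OS (3×3), PE[1][2]:
  t=0 PE[1][2]: acc=0 h=0 v=0
  t=1 PE[1][2]: acc=0 h=0 v=0
  t=2 PE[1][2]: acc=0 h=0 v=0
  t=3 PE[1][2]: acc=12 h=2 v=6
  t=4 PE[1][2]: acc=42 h=6 v=5
Under RS (3×3), PE[1][2]:
  t=0 PE[1][2]: acc=0 h=0 v=0
  t=1 PE[1][2]: acc=0 h=0 v=0
  t=2 PE[1][2]: acc=0 h=0 v=0
  t=3 PE[1][2]: acc=53 h=53 v=3
  t=4 PE[1][2]: acc=33 h=33 v=7

dataflow = RS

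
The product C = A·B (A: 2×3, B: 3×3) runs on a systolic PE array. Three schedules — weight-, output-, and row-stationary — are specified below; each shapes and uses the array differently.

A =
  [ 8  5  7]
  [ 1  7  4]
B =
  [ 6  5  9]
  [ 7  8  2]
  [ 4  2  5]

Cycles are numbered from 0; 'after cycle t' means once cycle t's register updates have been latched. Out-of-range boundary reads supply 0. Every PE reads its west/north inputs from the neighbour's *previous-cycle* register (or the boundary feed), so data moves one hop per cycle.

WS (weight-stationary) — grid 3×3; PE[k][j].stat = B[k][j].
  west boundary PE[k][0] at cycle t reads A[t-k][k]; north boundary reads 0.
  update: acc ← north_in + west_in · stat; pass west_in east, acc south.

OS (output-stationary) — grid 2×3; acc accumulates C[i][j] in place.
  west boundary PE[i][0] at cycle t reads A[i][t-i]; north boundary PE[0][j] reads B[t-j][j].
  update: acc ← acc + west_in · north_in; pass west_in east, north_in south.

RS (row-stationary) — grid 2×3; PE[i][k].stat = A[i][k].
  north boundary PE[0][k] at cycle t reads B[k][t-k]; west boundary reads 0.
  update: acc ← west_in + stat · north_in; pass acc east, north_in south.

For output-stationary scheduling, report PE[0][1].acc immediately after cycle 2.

Tracing OS — 2×3 array, target PE[0][1]:
  c0 r0c0: 48 / 8 / 6
  c0 r0c1: 0 / 0 / 0
  c1 r0c0: 83 / 5 / 7
  c1 r0c1: 40 / 8 / 5
  c2 r0c0: 111 / 7 / 4
  c2 r0c1: 80 / 5 / 8

PE[0][1].acc = 80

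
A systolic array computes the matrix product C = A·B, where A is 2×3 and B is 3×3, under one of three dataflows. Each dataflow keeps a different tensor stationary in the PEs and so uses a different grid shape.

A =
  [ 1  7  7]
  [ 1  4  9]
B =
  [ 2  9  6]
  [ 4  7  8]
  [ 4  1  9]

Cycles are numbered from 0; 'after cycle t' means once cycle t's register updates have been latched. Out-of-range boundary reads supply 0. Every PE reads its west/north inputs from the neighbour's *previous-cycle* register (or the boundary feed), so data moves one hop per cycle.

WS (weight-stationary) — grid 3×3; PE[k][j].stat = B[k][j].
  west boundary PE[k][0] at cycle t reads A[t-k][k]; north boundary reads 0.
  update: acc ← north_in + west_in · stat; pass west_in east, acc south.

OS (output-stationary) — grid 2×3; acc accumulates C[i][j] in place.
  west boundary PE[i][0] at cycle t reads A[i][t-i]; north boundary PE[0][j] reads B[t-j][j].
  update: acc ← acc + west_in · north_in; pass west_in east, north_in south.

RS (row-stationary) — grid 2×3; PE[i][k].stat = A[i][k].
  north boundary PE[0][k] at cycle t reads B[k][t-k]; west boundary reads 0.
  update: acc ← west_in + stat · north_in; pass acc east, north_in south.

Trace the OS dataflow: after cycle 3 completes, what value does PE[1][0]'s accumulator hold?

Tracing OS — 2×3 array, target PE[1][0]:
  t=0 PE[0][0]: acc=2 h=1 v=2
  t=0 PE[1][0]: acc=0 h=0 v=0
  t=1 PE[0][0]: acc=30 h=7 v=4
  t=1 PE[1][0]: acc=2 h=1 v=2
  t=2 PE[0][0]: acc=58 h=7 v=4
  t=2 PE[1][0]: acc=18 h=4 v=4
  t=3 PE[0][0]: acc=58 h=0 v=0
  t=3 PE[1][0]: acc=54 h=9 v=4

PE[1][0].acc = 54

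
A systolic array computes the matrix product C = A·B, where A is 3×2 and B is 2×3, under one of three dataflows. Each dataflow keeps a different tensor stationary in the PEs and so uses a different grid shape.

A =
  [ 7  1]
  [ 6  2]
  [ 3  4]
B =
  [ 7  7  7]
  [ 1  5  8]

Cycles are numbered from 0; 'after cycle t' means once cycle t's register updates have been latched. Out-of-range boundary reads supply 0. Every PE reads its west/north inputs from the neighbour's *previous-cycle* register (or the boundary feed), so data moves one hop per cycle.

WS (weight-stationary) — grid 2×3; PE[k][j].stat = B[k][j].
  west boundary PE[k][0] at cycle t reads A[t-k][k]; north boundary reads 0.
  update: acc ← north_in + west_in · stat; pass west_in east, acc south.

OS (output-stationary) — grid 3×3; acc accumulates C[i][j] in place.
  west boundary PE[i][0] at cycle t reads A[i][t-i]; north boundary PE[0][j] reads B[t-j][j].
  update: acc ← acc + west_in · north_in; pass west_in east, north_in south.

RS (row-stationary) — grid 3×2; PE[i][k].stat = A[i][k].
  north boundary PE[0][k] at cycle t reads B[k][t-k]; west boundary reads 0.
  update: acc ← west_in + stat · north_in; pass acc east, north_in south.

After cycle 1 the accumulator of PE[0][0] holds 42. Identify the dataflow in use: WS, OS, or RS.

dataflow = WS

WS (2×3 grid), PE[0][0]:
  t=0 PE[0][0]: acc=49 h=7 v=49
  t=1 PE[0][0]: acc=42 h=6 v=42
OS (3×3 grid), PE[0][0]:
  t=0 PE[0][0]: acc=49 h=7 v=7
  t=1 PE[0][0]: acc=50 h=1 v=1
RS (3×2 grid), PE[0][0]:
  t=0 PE[0][0]: acc=49 h=49 v=7
  t=1 PE[0][0]: acc=49 h=49 v=7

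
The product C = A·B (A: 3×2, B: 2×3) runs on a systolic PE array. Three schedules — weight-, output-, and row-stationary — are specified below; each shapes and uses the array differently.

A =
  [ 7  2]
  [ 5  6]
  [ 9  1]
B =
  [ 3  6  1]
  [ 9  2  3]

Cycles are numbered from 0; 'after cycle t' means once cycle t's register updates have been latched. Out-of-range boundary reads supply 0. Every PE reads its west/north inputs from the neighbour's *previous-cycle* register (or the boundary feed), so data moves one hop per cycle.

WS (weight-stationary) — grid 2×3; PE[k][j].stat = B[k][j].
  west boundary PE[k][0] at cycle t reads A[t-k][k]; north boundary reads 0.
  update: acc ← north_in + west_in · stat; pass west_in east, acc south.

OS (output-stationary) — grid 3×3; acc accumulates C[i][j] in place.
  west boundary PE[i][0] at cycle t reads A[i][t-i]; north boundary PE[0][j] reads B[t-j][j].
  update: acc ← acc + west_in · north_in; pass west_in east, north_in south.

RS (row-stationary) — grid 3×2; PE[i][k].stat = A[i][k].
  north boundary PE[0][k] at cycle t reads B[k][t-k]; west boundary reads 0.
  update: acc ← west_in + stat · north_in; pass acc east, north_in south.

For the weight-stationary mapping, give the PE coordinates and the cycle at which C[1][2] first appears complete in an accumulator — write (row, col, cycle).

(row, col, cycle) = (1, 2, 4)

WS — PE[1][2] is where C[1][2] collects:
  after 0 — PE[1][2] acc=0, pass-E 0, pass-S 0
  after 1 — PE[1][2] acc=0, pass-E 0, pass-S 0
  after 2 — PE[1][2] acc=0, pass-E 0, pass-S 0
  after 3 — PE[1][2] acc=13, pass-E 2, pass-S 13
  after 4 — PE[1][2] acc=23, pass-E 6, pass-S 23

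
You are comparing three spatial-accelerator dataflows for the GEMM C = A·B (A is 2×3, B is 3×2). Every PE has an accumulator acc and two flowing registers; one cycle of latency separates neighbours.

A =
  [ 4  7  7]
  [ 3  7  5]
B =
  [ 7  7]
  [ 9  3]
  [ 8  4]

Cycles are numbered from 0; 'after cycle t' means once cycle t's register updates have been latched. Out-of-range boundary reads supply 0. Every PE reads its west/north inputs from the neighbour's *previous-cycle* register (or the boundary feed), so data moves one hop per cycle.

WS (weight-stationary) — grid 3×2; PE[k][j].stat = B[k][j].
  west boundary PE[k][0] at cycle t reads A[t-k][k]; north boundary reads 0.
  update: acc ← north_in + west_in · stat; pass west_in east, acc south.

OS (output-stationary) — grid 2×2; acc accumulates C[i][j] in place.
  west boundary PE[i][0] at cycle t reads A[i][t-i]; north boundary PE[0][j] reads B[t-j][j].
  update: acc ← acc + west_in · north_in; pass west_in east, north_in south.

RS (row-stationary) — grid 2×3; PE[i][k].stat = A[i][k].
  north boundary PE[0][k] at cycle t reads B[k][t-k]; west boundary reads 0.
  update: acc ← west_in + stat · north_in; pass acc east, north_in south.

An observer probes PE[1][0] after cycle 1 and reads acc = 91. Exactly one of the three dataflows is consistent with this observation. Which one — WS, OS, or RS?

dataflow = WS

— WS: 3×2; PE[1][0] trace:
  after 0 — PE[1][0] acc=0, pass-E 0, pass-S 0
  after 1 — PE[1][0] acc=91, pass-E 7, pass-S 91
— OS: 2×2; PE[1][0] trace:
  after 0 — PE[1][0] acc=0, pass-E 0, pass-S 0
  after 1 — PE[1][0] acc=21, pass-E 3, pass-S 7
— RS: 2×3; PE[1][0] trace:
  after 0 — PE[1][0] acc=0, pass-E 0, pass-S 0
  after 1 — PE[1][0] acc=21, pass-E 21, pass-S 7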